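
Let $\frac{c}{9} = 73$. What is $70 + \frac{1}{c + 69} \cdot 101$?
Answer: $\frac{50921}{726} \approx 70.139$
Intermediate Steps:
$c = 657$ ($c = 9 \cdot 73 = 657$)
$70 + \frac{1}{c + 69} \cdot 101 = 70 + \frac{1}{657 + 69} \cdot 101 = 70 + \frac{1}{726} \cdot 101 = 70 + \frac{101}{726} = \frac{50921}{726}$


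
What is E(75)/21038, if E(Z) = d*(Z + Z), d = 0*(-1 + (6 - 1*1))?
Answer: 0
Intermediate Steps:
d = 0 (d = 0*(-1 + (6 - 1)) = 0*(-1 + 5) = 0*4 = 0)
E(Z) = 0 (E(Z) = 0*(Z + Z) = 0*(2*Z) = 0)
E(75)/21038 = 0/21038 = 0*(1/21038) = 0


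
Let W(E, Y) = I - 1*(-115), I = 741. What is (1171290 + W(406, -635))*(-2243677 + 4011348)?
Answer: 2071968491966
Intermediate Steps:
W(E, Y) = 856 (W(E, Y) = 741 - 1*(-115) = 741 + 115 = 856)
(1171290 + W(406, -635))*(-2243677 + 4011348) = (1171290 + 856)*(-2243677 + 4011348) = 1172146*1767671 = 2071968491966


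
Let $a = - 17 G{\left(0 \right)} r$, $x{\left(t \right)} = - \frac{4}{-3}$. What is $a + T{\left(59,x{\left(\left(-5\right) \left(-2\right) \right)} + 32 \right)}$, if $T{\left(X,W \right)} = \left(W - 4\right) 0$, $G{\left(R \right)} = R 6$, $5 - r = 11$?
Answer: $0$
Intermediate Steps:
$r = -6$ ($r = 5 - 11 = -6$)
$G{\left(R \right)} = 6 R$
$x{\left(t \right)} = \frac{4}{3}$ ($x{\left(t \right)} = \left(-4\right) \left(- \frac{1}{3}\right) = \frac{4}{3}$)
$a = 0$ ($a = - 17 \cdot 6 \cdot 0 \left(-6\right) = \left(-17\right) 0 \left(-6\right) = 0 \left(-6\right) = 0$)
$T{\left(X,W \right)} = 0$ ($T{\left(X,W \right)} = \left(-4 + W\right) 0 = 0$)
$a + T{\left(59,x{\left(\left(-5\right) \left(-2\right) \right)} + 32 \right)} = 0 + 0 = 0$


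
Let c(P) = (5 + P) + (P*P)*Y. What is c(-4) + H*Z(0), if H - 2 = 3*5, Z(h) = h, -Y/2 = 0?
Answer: 1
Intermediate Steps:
Y = 0 (Y = -2*0 = 0)
H = 17 (H = 2 + 3*5 = 2 + 15 = 17)
c(P) = 5 + P (c(P) = (5 + P) + (P*P)*0 = (5 + P) + P²*0 = (5 + P) + 0 = 5 + P)
c(-4) + H*Z(0) = (5 - 4) + 17*0 = 1 + 0 = 1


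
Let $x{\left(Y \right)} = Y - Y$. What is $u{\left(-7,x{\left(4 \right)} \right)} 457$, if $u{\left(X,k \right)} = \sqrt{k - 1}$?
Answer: $457 i \approx 457.0 i$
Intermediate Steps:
$x{\left(Y \right)} = 0$
$u{\left(X,k \right)} = \sqrt{-1 + k}$
$u{\left(-7,x{\left(4 \right)} \right)} 457 = \sqrt{-1 + 0} \cdot 457 = \sqrt{-1} \cdot 457 = i 457 = 457 i$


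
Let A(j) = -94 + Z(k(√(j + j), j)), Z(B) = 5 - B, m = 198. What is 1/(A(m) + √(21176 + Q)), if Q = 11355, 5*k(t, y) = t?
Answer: -5/(445 - 5*√32531 + 6*√11) ≈ 0.011444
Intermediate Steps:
k(t, y) = t/5
A(j) = -89 - √2*√j/5 (A(j) = -94 + (5 - √(j + j)/5) = -94 + (5 - √(2*j)/5) = -94 + (5 - √2*√j/5) = -89 - √2*√j/5)
1/(A(m) + √(21176 + Q)) = 1/((-89 - √2*√198/5) + √(21176 + 11355)) = 1/((-89 - √2*3*√22/5) + √32531) = 1/((-89 - 6*√11/5) + √32531) = 1/(-89 + √32531 - 6*√11/5)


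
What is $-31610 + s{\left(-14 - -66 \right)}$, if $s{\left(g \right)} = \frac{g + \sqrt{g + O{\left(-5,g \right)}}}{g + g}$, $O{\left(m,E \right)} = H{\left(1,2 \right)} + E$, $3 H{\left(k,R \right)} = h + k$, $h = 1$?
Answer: $- \frac{63219}{2} + \frac{\sqrt{942}}{312} \approx -31609.0$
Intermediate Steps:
$H{\left(k,R \right)} = \frac{1}{3} + \frac{k}{3}$ ($H{\left(k,R \right)} = \frac{1 + k}{3} = \frac{1}{3} + \frac{k}{3}$)
$O{\left(m,E \right)} = \frac{2}{3} + E$ ($O{\left(m,E \right)} = \left(\frac{1}{3} + \frac{1}{3} \cdot 1\right) + E = \left(\frac{1}{3} + \frac{1}{3}\right) + E = \frac{2}{3} + E$)
$s{\left(g \right)} = \frac{g + \sqrt{\frac{2}{3} + 2 g}}{2 g}$ ($s{\left(g \right)} = \frac{g + \sqrt{g + \left(\frac{2}{3} + g\right)}}{g + g} = \frac{g + \sqrt{\frac{2}{3} + 2 g}}{2 g}$)
$-31610 + s{\left(-14 - -66 \right)} = -31610 + \frac{\frac{-14 - -66}{2} + \frac{\sqrt{6 + 18 \left(-14 - -66\right)}}{6}}{-14 - -66} = -31610 + \frac{\frac{-14 + 66}{2} + \frac{\sqrt{6 + 18 \left(-14 + 66\right)}}{6}}{-14 + 66} = -31610 + \frac{\frac{1}{2} \cdot 52 + \frac{\sqrt{6 + 18 \cdot 52}}{6}}{52} = -31610 + \frac{26 + \frac{\sqrt{6 + 936}}{6}}{52} = -31610 + \frac{26 + \frac{\sqrt{942}}{6}}{52} = -31610 + \left(\frac{1}{2} + \frac{\sqrt{942}}{312}\right) = - \frac{63219}{2} + \frac{\sqrt{942}}{312}$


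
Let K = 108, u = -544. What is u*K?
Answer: -58752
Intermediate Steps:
u*K = -544*108 = -58752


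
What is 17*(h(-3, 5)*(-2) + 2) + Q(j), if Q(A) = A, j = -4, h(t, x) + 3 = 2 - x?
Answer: 234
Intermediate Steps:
h(t, x) = -1 - x (h(t, x) = -3 + (2 - x) = -1 - x)
17*(h(-3, 5)*(-2) + 2) + Q(j) = 17*((-1 - 1*5)*(-2) + 2) - 4 = 17*((-1 - 5)*(-2) + 2) - 4 = 17*(-6*(-2) + 2) - 4 = 17*(12 + 2) - 4 = 17*14 - 4 = 238 - 4 = 234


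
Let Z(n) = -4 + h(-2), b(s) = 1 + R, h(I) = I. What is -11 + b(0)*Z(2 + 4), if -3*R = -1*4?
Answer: -25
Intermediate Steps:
R = 4/3 (R = -(-1)*4/3 = -1/3*(-4) = 4/3 ≈ 1.3333)
b(s) = 7/3 (b(s) = 1 + 4/3 = 7/3)
Z(n) = -6 (Z(n) = -4 - 2 = -6)
-11 + b(0)*Z(2 + 4) = -11 + (7/3)*(-6) = -11 - 14 = -25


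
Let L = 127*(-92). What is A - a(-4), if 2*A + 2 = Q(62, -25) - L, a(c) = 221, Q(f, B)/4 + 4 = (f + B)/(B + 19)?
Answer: 16799/3 ≈ 5599.7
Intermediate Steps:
Q(f, B) = -16 + 4*(B + f)/(19 + B) (Q(f, B) = -16 + 4*((f + B)/(B + 19)) = -16 + 4*((B + f)/(19 + B)) = -16 + 4*(B + f)/(19 + B))
L = -11684
A = 17462/3 (A = -1 + (4*(-76 + 62 - 3*(-25))/(19 - 25) - 1*(-11684))/2 = -1 + (4*(-76 + 62 + 75)/(-6) + 11684)/2 = -1 + (4*(-⅙)*61 + 11684)/2 = -1 + (-122/3 + 11684)/2 = -1 + (½)*(34930/3) = -1 + 17465/3 = 17462/3 ≈ 5820.7)
A - a(-4) = 17462/3 - 1*221 = 17462/3 - 221 = 16799/3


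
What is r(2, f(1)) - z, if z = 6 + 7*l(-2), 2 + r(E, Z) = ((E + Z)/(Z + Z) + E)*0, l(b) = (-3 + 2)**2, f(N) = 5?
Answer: -15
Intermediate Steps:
l(b) = 1 (l(b) = (-1)**2 = 1)
r(E, Z) = -2 (r(E, Z) = -2 + ((E + Z)/(Z + Z) + E)*0 = -2 + ((E + Z)/((2*Z)) + E)*0 = -2 + ((E + Z)*(1/(2*Z)) + E)*0 = -2 + ((E + Z)/(2*Z) + E)*0 = -2 + (E + (E + Z)/(2*Z))*0 = -2 + 0 = -2)
z = 13 (z = 6 + 7*1 = 6 + 7 = 13)
r(2, f(1)) - z = -2 - 1*13 = -2 - 13 = -15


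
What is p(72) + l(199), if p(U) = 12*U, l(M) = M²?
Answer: 40465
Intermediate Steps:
p(72) + l(199) = 12*72 + 199² = 864 + 39601 = 40465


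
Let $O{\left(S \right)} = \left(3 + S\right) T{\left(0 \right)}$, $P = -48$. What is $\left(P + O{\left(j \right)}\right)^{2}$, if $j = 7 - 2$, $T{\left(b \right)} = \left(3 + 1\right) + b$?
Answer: $256$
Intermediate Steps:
$T{\left(b \right)} = 4 + b$
$j = 5$ ($j = 7 - 2 = 5$)
$O{\left(S \right)} = 12 + 4 S$ ($O{\left(S \right)} = \left(3 + S\right) \left(4 + 0\right) = \left(3 + S\right) 4 = 12 + 4 S$)
$\left(P + O{\left(j \right)}\right)^{2} = \left(-48 + \left(12 + 4 \cdot 5\right)\right)^{2} = \left(-48 + \left(12 + 20\right)\right)^{2} = \left(-48 + 32\right)^{2} = \left(-16\right)^{2} = 256$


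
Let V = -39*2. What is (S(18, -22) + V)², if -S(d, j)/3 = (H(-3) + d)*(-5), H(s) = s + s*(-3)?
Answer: 79524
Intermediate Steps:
H(s) = -2*s (H(s) = s - 3*s = -2*s)
S(d, j) = 90 + 15*d (S(d, j) = -3*(-2*(-3) + d)*(-5) = -3*(6 + d)*(-5) = -3*(-30 - 5*d) = 90 + 15*d)
V = -78
(S(18, -22) + V)² = ((90 + 15*18) - 78)² = ((90 + 270) - 78)² = (360 - 78)² = 282² = 79524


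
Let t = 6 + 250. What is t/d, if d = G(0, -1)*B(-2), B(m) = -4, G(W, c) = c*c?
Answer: -64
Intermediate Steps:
G(W, c) = c**2
t = 256
d = -4 (d = (-1)**2*(-4) = 1*(-4) = -4)
t/d = 256/(-4) = 256*(-1/4) = -64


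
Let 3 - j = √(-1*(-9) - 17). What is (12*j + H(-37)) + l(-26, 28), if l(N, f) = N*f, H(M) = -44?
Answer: -736 - 24*I*√2 ≈ -736.0 - 33.941*I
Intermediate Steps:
j = 3 - 2*I*√2 (j = 3 - √(-1*(-9) - 17) = 3 - √(9 - 17) = 3 - √(-8) = 3 - 2*I*√2 ≈ 3.0 - 2.8284*I)
(12*j + H(-37)) + l(-26, 28) = (12*(3 - 2*I*√2) - 44) - 26*28 = ((36 - 24*I*√2) - 44) - 728 = (-8 - 24*I*√2) - 728 = -736 - 24*I*√2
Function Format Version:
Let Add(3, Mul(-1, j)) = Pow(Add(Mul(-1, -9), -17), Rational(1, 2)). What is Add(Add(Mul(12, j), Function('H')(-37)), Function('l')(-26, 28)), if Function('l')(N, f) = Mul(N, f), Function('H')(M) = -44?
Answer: Add(-736, Mul(-24, I, Pow(2, Rational(1, 2)))) ≈ Add(-736.00, Mul(-33.941, I))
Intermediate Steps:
j = Add(3, Mul(-2, I, Pow(2, Rational(1, 2)))) (j = Add(3, Mul(-1, Pow(Add(Mul(-1, -9), -17), Rational(1, 2)))) = Add(3, Mul(-1, Pow(Add(9, -17), Rational(1, 2)))) = Add(3, Mul(-1, Pow(-8, Rational(1, 2)))) = Add(3, Mul(-1, Mul(2, I, Pow(2, Rational(1, 2))))) = Add(3, Mul(-2, I, Pow(2, Rational(1, 2)))) ≈ Add(3.0000, Mul(-2.8284, I)))
Add(Add(Mul(12, j), Function('H')(-37)), Function('l')(-26, 28)) = Add(Add(Mul(12, Add(3, Mul(-2, I, Pow(2, Rational(1, 2))))), -44), Mul(-26, 28)) = Add(Add(Add(36, Mul(-24, I, Pow(2, Rational(1, 2)))), -44), -728) = Add(Add(-8, Mul(-24, I, Pow(2, Rational(1, 2)))), -728) = Add(-736, Mul(-24, I, Pow(2, Rational(1, 2))))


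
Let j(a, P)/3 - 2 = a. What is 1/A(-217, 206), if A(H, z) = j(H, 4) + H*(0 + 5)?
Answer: -1/1730 ≈ -0.00057803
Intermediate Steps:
j(a, P) = 6 + 3*a
A(H, z) = 6 + 8*H (A(H, z) = (6 + 3*H) + H*(0 + 5) = (6 + 3*H) + H*5 = (6 + 3*H) + 5*H = 6 + 8*H)
1/A(-217, 206) = 1/(6 + 8*(-217)) = 1/(6 - 1736) = 1/(-1730) = -1/1730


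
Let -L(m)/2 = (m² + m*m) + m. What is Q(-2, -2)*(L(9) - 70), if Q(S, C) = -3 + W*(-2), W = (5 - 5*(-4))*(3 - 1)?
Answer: 42436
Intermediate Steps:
W = 50 (W = (5 + 20)*2 = 25*2 = 50)
Q(S, C) = -103 (Q(S, C) = -3 + 50*(-2) = -3 - 100 = -103)
L(m) = -4*m² - 2*m (L(m) = -2*((m² + m*m) + m) = -2*((m² + m²) + m) = -2*(2*m² + m) = -2*(m + 2*m²) = -4*m² - 2*m)
Q(-2, -2)*(L(9) - 70) = -103*(-2*9*(1 + 2*9) - 70) = -103*(-2*9*(1 + 18) - 70) = -103*(-2*9*19 - 70) = -103*(-342 - 70) = -103*(-412) = 42436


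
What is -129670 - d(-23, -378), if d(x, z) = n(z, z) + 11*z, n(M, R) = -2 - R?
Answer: -125888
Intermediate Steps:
d(x, z) = -2 + 10*z (d(x, z) = (-2 - z) + 11*z = -2 + 10*z)
-129670 - d(-23, -378) = -129670 - (-2 + 10*(-378)) = -129670 - (-2 - 3780) = -129670 - 1*(-3782) = -129670 + 3782 = -125888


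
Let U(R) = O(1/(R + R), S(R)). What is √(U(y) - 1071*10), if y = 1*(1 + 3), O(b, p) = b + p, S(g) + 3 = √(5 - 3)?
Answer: √(-171406 + 16*√2)/4 ≈ 103.5*I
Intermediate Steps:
S(g) = -3 + √2 (S(g) = -3 + √(5 - 3) = -3 + √2)
y = 4 (y = 1*4 = 4)
U(R) = -3 + √2 + 1/(2*R) (U(R) = 1/(R + R) + (-3 + √2) = 1/(2*R) + (-3 + √2) = -3 + √2 + 1/(2*R))
√(U(y) - 1071*10) = √((-3 + √2 + (½)/4) - 1071*10) = √((-3 + √2 + (½)*(¼)) - 10710) = √((-3 + √2 + ⅛) - 10710) = √((-23/8 + √2) - 10710) = √(-85703/8 + √2)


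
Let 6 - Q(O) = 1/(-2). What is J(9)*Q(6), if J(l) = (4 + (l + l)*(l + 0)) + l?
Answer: 2275/2 ≈ 1137.5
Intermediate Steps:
Q(O) = 13/2 (Q(O) = 6 - 1/(-2) = 6 - 1*(-½) = 6 + ½ = 13/2)
J(l) = 4 + l + 2*l² (J(l) = (4 + (2*l)*l) + l = (4 + 2*l²) + l = 4 + l + 2*l²)
J(9)*Q(6) = (4 + 9 + 2*9²)*(13/2) = (4 + 9 + 2*81)*(13/2) = (4 + 9 + 162)*(13/2) = 175*(13/2) = 2275/2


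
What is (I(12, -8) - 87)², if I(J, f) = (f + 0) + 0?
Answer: 9025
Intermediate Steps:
I(J, f) = f (I(J, f) = f + 0 = f)
(I(12, -8) - 87)² = (-8 - 87)² = (-95)² = 9025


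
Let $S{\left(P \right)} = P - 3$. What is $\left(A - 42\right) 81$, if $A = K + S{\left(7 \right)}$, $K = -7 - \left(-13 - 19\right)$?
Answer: $-1053$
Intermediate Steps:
$S{\left(P \right)} = -3 + P$ ($S{\left(P \right)} = P - 3 = -3 + P$)
$K = 25$ ($K = -7 - -32 = -7 + 32 = 25$)
$A = 29$ ($A = 25 + \left(-3 + 7\right) = 25 + 4 = 29$)
$\left(A - 42\right) 81 = \left(29 - 42\right) 81 = \left(-13\right) 81 = -1053$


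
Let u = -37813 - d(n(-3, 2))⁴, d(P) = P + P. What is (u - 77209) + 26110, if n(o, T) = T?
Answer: -89168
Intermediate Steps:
d(P) = 2*P
u = -38069 (u = -37813 - (2*2)⁴ = -37813 - 1*4⁴ = -37813 - 1*256 = -37813 - 256 = -38069)
(u - 77209) + 26110 = (-38069 - 77209) + 26110 = -115278 + 26110 = -89168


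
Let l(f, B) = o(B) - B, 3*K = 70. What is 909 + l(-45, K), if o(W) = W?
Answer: 909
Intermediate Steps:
K = 70/3 (K = (⅓)*70 = 70/3 ≈ 23.333)
l(f, B) = 0 (l(f, B) = B - B = 0)
909 + l(-45, K) = 909 + 0 = 909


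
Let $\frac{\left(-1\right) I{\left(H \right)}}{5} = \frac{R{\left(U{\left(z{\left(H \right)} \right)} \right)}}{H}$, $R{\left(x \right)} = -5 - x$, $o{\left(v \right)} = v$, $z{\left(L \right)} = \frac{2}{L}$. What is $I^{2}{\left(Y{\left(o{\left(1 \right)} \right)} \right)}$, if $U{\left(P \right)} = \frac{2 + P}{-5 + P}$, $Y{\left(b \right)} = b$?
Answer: $\frac{3025}{9} \approx 336.11$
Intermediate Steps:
$U{\left(P \right)} = \frac{2 + P}{-5 + P}$
$I{\left(H \right)} = - \frac{5 \left(-5 - \frac{2 + \frac{2}{H}}{-5 + \frac{2}{H}}\right)}{H}$ ($I{\left(H \right)} = - 5 \frac{-5 - \frac{2 + \frac{2}{H}}{-5 + \frac{2}{H}}}{H} = - \frac{5 \left(-5 - \frac{2 + \frac{2}{H}}{-5 + \frac{2}{H}}\right)}{H}$)
$I^{2}{\left(Y{\left(o{\left(1 \right)} \right)} \right)} = \left(\frac{5 \left(-12 + 23 \cdot 1\right)}{1 \left(-2 + 5 \cdot 1\right)}\right)^{2} = \left(5 \cdot 1 \frac{1}{-2 + 5} \left(-12 + 23\right)\right)^{2} = \left(5 \cdot 1 \cdot \frac{1}{3} \cdot 11\right)^{2} = \left(\frac{55}{3}\right)^{2} = \frac{3025}{9}$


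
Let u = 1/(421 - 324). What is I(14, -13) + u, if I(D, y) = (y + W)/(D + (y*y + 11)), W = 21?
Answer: 5/97 ≈ 0.051546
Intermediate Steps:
I(D, y) = (21 + y)/(11 + D + y**2) (I(D, y) = (y + 21)/(D + (y*y + 11)) = (21 + y)/(D + (y**2 + 11)) = (21 + y)/(D + (11 + y**2)) = (21 + y)/(11 + D + y**2))
u = 1/97 ≈ 0.010309
I(14, -13) + u = (21 - 13)/(11 + 14 + (-13)**2) + 1/97 = 8/(11 + 14 + 169) + 1/97 = 8/194 + 1/97 = (1/194)*8 + 1/97 = 4/97 + 1/97 = 5/97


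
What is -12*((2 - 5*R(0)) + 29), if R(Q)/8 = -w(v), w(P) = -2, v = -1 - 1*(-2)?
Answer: 588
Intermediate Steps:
v = 1 (v = -1 + 2 = 1)
R(Q) = 16 (R(Q) = 8*(-1*(-2)) = 8*2 = 16)
-12*((2 - 5*R(0)) + 29) = -12*((2 - 5*16) + 29) = -12*((2 - 80) + 29) = -12*(-78 + 29) = -12*(-49) = 588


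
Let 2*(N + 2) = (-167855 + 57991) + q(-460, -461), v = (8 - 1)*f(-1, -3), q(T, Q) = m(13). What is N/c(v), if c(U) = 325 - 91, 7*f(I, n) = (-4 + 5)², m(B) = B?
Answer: -109855/468 ≈ -234.73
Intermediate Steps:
q(T, Q) = 13
f(I, n) = ⅐ (f(I, n) = (-4 + 5)²/7 = (⅐)*1² = (⅐)*1 = ⅐)
v = 1 (v = (8 - 1)*(⅐) = 7*(⅐) = 1)
N = -109855/2 (N = -2 + ((-167855 + 57991) + 13)/2 = -2 + (-109864 + 13)/2 = -2 + (½)*(-109851) = -2 - 109851/2 = -109855/2 ≈ -54928.)
c(U) = 234
N/c(v) = -109855/2/234 = -109855/2*1/234 = -109855/468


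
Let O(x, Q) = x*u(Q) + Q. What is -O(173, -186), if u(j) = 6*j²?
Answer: -35910462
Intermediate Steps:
O(x, Q) = Q + 6*x*Q² (O(x, Q) = x*(6*Q²) + Q = 6*x*Q² + Q = Q + 6*x*Q²)
-O(173, -186) = -(-186)*(1 + 6*(-186)*173) = -(-186)*(1 - 193068) = -(-186)*(-193067) = -1*35910462 = -35910462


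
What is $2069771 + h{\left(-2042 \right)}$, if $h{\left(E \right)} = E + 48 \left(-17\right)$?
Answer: $2066913$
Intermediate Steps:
$h{\left(E \right)} = -816 + E$ ($h{\left(E \right)} = E - 816 = -816 + E$)
$2069771 + h{\left(-2042 \right)} = 2069771 - 2858 = 2066913$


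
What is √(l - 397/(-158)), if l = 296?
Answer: √7452070/158 ≈ 17.278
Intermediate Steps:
√(l - 397/(-158)) = √(296 - 397/(-158)) = √(296 - 397*(-1/158)) = √(296 + 397/158) = √(47165/158) = √7452070/158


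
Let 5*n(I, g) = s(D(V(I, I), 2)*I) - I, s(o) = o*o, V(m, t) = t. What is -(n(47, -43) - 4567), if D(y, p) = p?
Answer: 14046/5 ≈ 2809.2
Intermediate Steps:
s(o) = o²
n(I, g) = -I/5 + 4*I²/5 (n(I, g) = ((2*I)² - I)/5 = (4*I² - I)/5 = (-I + 4*I²)/5 = -I/5 + 4*I²/5)
-(n(47, -43) - 4567) = -((⅕)*47*(-1 + 4*47) - 4567) = -((⅕)*47*(-1 + 188) - 4567) = -((⅕)*47*187 - 4567) = -(8789/5 - 4567) = -1*(-14046/5) = 14046/5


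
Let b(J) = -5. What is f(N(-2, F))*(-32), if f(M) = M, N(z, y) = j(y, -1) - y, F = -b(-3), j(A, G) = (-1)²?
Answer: 128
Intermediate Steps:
j(A, G) = 1
F = 5 (F = -1*(-5) = 5)
N(z, y) = 1 - y
f(N(-2, F))*(-32) = (1 - 1*5)*(-32) = (1 - 5)*(-32) = -4*(-32) = 128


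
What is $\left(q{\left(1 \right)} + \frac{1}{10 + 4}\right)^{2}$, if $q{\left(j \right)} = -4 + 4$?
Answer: $\frac{1}{196} \approx 0.005102$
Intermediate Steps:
$q{\left(j \right)} = 0$
$\left(q{\left(1 \right)} + \frac{1}{10 + 4}\right)^{2} = \left(0 + \frac{1}{10 + 4}\right)^{2} = \left(0 + \frac{1}{14}\right)^{2} = \left(\frac{1}{14}\right)^{2} = \frac{1}{196}$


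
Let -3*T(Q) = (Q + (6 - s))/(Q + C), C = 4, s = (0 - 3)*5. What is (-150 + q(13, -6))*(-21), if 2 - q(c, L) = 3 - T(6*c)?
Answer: 260715/82 ≈ 3179.5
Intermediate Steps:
s = -15 (s = -3*5 = -15)
T(Q) = -(21 + Q)/(3*(4 + Q)) (T(Q) = -(Q + (6 - 1*(-15)))/(3*(Q + 4)) = -(Q + (6 + 15))/(3*(4 + Q)) = -(Q + 21)/(3*(4 + Q)) = -(21 + Q)/(3*(4 + Q)))
q(c, L) = -1 + (-21 - 6*c)/(3*(4 + 6*c)) (q(c, L) = 2 - (3 - (-21 - 6*c)/(3*(4 + 6*c))) = 2 + (-3 + (-21 - 6*c)/(3*(4 + 6*c))) = -1 + (-21 - 6*c)/(3*(4 + 6*c)))
(-150 + q(13, -6))*(-21) = (-150 + (-11 - 8*13)/(2*(2 + 3*13)))*(-21) = (-150 + (-11 - 104)/(2*(2 + 39)))*(-21) = (-150 + (½)*(-115)/41)*(-21) = (-150 + (½)*(1/41)*(-115))*(-21) = (-150 - 115/82)*(-21) = -12415/82*(-21) = 260715/82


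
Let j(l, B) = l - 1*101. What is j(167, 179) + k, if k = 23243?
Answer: 23309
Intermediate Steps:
j(l, B) = -101 + l (j(l, B) = l - 101 = -101 + l)
j(167, 179) + k = (-101 + 167) + 23243 = 66 + 23243 = 23309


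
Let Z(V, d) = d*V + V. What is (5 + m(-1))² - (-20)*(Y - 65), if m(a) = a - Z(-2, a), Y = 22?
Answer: -844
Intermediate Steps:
Z(V, d) = V + V*d (Z(V, d) = V*d + V = V + V*d)
m(a) = 2 + 3*a (m(a) = a - (-2)*(1 + a) = a - (-2 - 2*a) = a + (2 + 2*a) = 2 + 3*a)
(5 + m(-1))² - (-20)*(Y - 65) = (5 + (2 + 3*(-1)))² - (-20)*(22 - 65) = (5 + (2 - 3))² - (-20)*(-43) = (5 - 1)² - 1*860 = 4² - 860 = 16 - 860 = -844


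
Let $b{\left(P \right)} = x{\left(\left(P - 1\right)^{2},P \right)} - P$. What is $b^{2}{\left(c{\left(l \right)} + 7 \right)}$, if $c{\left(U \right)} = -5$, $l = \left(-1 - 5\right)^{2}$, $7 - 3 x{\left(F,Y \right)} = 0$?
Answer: $\frac{1}{9} \approx 0.11111$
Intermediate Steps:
$x{\left(F,Y \right)} = \frac{7}{3}$ ($x{\left(F,Y \right)} = \frac{7}{3} - 0 = \frac{7}{3} + 0 = \frac{7}{3}$)
$l = 36$ ($l = \left(-6\right)^{2} = 36$)
$b{\left(P \right)} = \frac{7}{3} - P$
$b^{2}{\left(c{\left(l \right)} + 7 \right)} = \left(\frac{7}{3} - \left(-5 + 7\right)\right)^{2} = \left(\frac{7}{3} - 2\right)^{2} = \left(\frac{1}{3}\right)^{2} = \frac{1}{9}$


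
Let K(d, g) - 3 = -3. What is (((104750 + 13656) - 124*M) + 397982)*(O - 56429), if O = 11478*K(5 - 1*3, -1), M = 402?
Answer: -26326385660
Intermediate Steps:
K(d, g) = 0 (K(d, g) = 3 - 3 = 0)
O = 0 (O = 11478*0 = 0)
(((104750 + 13656) - 124*M) + 397982)*(O - 56429) = (((104750 + 13656) - 124*402) + 397982)*(0 - 56429) = ((118406 - 49848) + 397982)*(-56429) = (68558 + 397982)*(-56429) = 466540*(-56429) = -26326385660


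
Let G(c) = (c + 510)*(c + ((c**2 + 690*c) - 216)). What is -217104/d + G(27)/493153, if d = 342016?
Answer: 213359149983/10541638528 ≈ 20.240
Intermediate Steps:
G(c) = (510 + c)*(-216 + c**2 + 691*c) (G(c) = (510 + c)*(c + (-216 + c**2 + 690*c)) = (510 + c)*(-216 + c**2 + 691*c))
-217104/d + G(27)/493153 = -217104/342016 + (-110160 + 27**3 + 1201*27**2 + 352194*27)/493153 = -217104*1/342016 + (-110160 + 19683 + 1201*729 + 9509238)*(1/493153) = -13569/21376 + (-110160 + 19683 + 875529 + 9509238)*(1/493153) = -13569/21376 + 10294290*(1/493153) = -13569/21376 + 10294290/493153 = 213359149983/10541638528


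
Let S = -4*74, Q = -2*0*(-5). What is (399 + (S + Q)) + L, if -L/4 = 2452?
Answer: -9705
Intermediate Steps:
L = -9808 (L = -4*2452 = -9808)
Q = 0 (Q = 0*(-5) = 0)
S = -296
(399 + (S + Q)) + L = (399 + (-296 + 0)) - 9808 = (399 - 296) - 9808 = 103 - 9808 = -9705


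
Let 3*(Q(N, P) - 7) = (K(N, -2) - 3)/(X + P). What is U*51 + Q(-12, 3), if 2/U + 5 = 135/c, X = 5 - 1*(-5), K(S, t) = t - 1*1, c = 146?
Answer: -8273/455 ≈ -18.182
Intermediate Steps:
K(S, t) = -1 + t (K(S, t) = t - 1 = -1 + t)
X = 10 (X = 5 + 5 = 10)
Q(N, P) = 7 - 2/(10 + P) (Q(N, P) = 7 + (((-1 - 2) - 3)/(10 + P))/3 = 7 + ((-3 - 3)/(10 + P))/3 = 7 + (-6/(10 + P))/3 = 7 - 2/(10 + P))
U = -292/595 (U = 2/(-5 + 135/146) = 2/(-595/146) = 2*(-146/595) = -292/595 ≈ -0.49076)
U*51 + Q(-12, 3) = -292/595*51 + (68 + 7*3)/(10 + 3) = -876/35 + (68 + 21)/13 = -876/35 + (1/13)*89 = -876/35 + 89/13 = -8273/455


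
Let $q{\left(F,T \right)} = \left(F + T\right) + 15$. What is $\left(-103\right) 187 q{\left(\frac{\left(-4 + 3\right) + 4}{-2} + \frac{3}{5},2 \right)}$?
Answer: $- \frac{3101021}{10} \approx -3.101 \cdot 10^{5}$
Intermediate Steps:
$q{\left(F,T \right)} = 15 + F + T$
$\left(-103\right) 187 q{\left(\frac{\left(-4 + 3\right) + 4}{-2} + \frac{3}{5},2 \right)} = \left(-103\right) 187 \left(15 + \left(\frac{\left(-4 + 3\right) + 4}{-2} + \frac{3}{5}\right) + 2\right) = - 19261 \left(15 + \left(\left(-1 + 4\right) \left(- \frac{1}{2}\right) + 3 \cdot \frac{1}{5}\right) + 2\right) = - 19261 \left(15 + \left(3 \left(- \frac{1}{2}\right) + \frac{3}{5}\right) + 2\right) = - 19261 \left(15 + \left(- \frac{3}{2} + \frac{3}{5}\right) + 2\right) = - 19261 \left(15 - \frac{9}{10} + 2\right) = \left(-19261\right) \frac{161}{10} = - \frac{3101021}{10}$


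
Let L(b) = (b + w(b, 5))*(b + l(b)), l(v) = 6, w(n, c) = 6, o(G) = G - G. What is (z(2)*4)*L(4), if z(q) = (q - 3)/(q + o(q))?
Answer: -200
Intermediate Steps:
o(G) = 0
z(q) = (-3 + q)/q (z(q) = (q - 3)/(q + 0) = (-3 + q)/q)
L(b) = (6 + b)² (L(b) = (b + 6)*(b + 6) = (6 + b)*(6 + b) = (6 + b)²)
(z(2)*4)*L(4) = (((-3 + 2)/2)*4)*(36 + 4² + 12*4) = (((½)*(-1))*4)*(36 + 16 + 48) = -½*4*100 = -2*100 = -200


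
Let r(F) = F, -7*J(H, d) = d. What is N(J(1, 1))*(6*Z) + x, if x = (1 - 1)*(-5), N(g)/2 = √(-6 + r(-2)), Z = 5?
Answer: 120*I*√2 ≈ 169.71*I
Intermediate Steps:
J(H, d) = -d/7
N(g) = 4*I*√2 (N(g) = 2*√(-6 - 2) = 2*√(-8) = 2*(2*I*√2) = 4*I*√2)
x = 0 (x = 0*(-5) = 0)
N(J(1, 1))*(6*Z) + x = (4*I*√2)*(6*5) + 0 = (4*I*√2)*30 + 0 = 120*I*√2 + 0 = 120*I*√2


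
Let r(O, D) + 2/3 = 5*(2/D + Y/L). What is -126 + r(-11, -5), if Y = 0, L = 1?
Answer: -386/3 ≈ -128.67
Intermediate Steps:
r(O, D) = -2/3 + 10/D (r(O, D) = -2/3 + 5*(2/D + 0/1) = -2/3 + 5*(2/D + 0*1) = -2/3 + 5*(2/D + 0) = -2/3 + 5*(2/D) = -2/3 + 10/D)
-126 + r(-11, -5) = -126 + (-2/3 + 10/(-5)) = -126 + (-2/3 + 10*(-1/5)) = -126 + (-2/3 - 2) = -126 - 8/3 = -386/3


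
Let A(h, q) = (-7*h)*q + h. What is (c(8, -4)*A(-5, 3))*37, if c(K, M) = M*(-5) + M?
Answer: 59200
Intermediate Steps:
c(K, M) = -4*M (c(K, M) = -5*M + M = -4*M)
A(h, q) = h - 7*h*q (A(h, q) = -7*h*q + h = h - 7*h*q)
(c(8, -4)*A(-5, 3))*37 = ((-4*(-4))*(-5*(1 - 7*3)))*37 = (16*(-5*(1 - 21)))*37 = (16*(-5*(-20)))*37 = (16*100)*37 = 1600*37 = 59200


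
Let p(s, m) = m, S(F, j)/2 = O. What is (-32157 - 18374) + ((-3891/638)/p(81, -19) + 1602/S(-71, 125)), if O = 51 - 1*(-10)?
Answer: -37354796629/739442 ≈ -50518.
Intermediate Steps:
O = 61 (O = 51 + 10 = 61)
S(F, j) = 122 (S(F, j) = 2*61 = 122)
(-32157 - 18374) + ((-3891/638)/p(81, -19) + 1602/S(-71, 125)) = (-32157 - 18374) + (-3891/638/(-19) + 1602/122) = -50531 + (-3891*1/638*(-1/19) + 1602*(1/122)) = -50531 + (-3891/638*(-1/19) + 801/61) = -50531 + (3891/12122 + 801/61) = -50531 + 9947073/739442 = -37354796629/739442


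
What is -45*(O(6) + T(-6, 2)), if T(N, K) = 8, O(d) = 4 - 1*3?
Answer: -405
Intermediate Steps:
O(d) = 1 (O(d) = 4 - 3 = 1)
-45*(O(6) + T(-6, 2)) = -45*(1 + 8) = -45*9 = -405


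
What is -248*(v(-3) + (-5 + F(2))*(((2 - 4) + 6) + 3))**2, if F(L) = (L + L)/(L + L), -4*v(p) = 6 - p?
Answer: -453871/2 ≈ -2.2694e+5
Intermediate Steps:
v(p) = -3/2 + p/4 (v(p) = -(6 - p)/4 = -3/2 + p/4)
F(L) = 1 (F(L) = (2*L)/((2*L)) = (2*L)*(1/(2*L)) = 1)
-248*(v(-3) + (-5 + F(2))*(((2 - 4) + 6) + 3))**2 = -248*((-3/2 + (1/4)*(-3)) + (-5 + 1)*(((2 - 4) + 6) + 3))**2 = -248*((-3/2 - 3/4) - 4*((-2 + 6) + 3))**2 = -248*(-9/4 - 4*(4 + 3))**2 = -248*(-9/4 - 4*7)**2 = -248*(-9/4 - 28)**2 = -248*(-121/4)**2 = -248*14641/16 = -453871/2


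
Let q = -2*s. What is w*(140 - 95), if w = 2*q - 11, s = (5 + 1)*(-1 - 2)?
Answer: 2745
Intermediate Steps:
s = -18 (s = 6*(-3) = -18)
q = 36 (q = -2*(-18) = 36)
w = 61 (w = 2*36 - 11 = 72 - 11 = 61)
w*(140 - 95) = 61*(140 - 95) = 61*45 = 2745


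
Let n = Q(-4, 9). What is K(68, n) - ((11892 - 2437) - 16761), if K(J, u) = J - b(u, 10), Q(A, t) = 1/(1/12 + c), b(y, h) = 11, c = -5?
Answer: 7363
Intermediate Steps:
Q(A, t) = -12/59 (Q(A, t) = 1/(1/12 - 5) = 1/(-59/12) = -12/59)
n = -12/59 ≈ -0.20339
K(J, u) = -11 + J (K(J, u) = J - 1*11 = J - 11 = -11 + J)
K(68, n) - ((11892 - 2437) - 16761) = (-11 + 68) - ((11892 - 2437) - 16761) = 57 - (9455 - 16761) = 57 - 1*(-7306) = 57 + 7306 = 7363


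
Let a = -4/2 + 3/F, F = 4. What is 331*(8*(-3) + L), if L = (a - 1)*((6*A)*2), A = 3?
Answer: -34755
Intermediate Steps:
a = -5/4 (a = -4/2 + 3/4 = -4*½ + 3*(¼) = -2 + ¾ = -5/4 ≈ -1.2500)
L = -81 (L = (-5/4 - 1)*((6*3)*2) = -81*2/2 = -9/4*36 = -81)
331*(8*(-3) + L) = 331*(8*(-3) - 81) = 331*(-24 - 81) = 331*(-105) = -34755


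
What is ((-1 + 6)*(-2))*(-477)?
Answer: 4770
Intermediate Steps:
((-1 + 6)*(-2))*(-477) = (5*(-2))*(-477) = -10*(-477) = 4770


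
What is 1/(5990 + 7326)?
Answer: 1/13316 ≈ 7.5098e-5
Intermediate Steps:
1/(5990 + 7326) = 1/13316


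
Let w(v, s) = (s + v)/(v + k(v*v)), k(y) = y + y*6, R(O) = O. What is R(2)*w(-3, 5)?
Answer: 1/15 ≈ 0.066667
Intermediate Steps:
k(y) = 7*y (k(y) = y + 6*y = 7*y)
w(v, s) = (s + v)/(v + 7*v²) (w(v, s) = (s + v)/(v + 7*(v*v)) = (s + v)/(v + 7*v²))
R(2)*w(-3, 5) = 2*((5 - 3)/((-3)*(1 + 7*(-3)))) = 2*(-⅓*2/(1 - 21)) = 2*(-⅓*2/(-20)) = 2*(-⅓*(-1/20)*2) = 2*(1/30) = 1/15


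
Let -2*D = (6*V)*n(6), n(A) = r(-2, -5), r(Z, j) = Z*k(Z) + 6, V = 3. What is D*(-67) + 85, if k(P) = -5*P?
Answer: -8357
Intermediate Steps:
r(Z, j) = 6 - 5*Z**2 (r(Z, j) = Z*(-5*Z) + 6 = -5*Z**2 + 6 = 6 - 5*Z**2)
n(A) = -14 (n(A) = 6 - 5*(-2)**2 = 6 - 5*4 = 6 - 20 = -14)
D = 126 (D = -6*3*(-14)/2 = -9*(-14) = -1/2*(-252) = 126)
D*(-67) + 85 = 126*(-67) + 85 = -8442 + 85 = -8357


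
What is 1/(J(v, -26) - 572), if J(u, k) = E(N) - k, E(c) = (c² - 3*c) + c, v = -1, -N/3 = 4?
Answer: -1/378 ≈ -0.0026455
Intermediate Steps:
N = -12 (N = -3*4 = -12)
E(c) = c² - 2*c
J(u, k) = 168 - k (J(u, k) = -12*(-2 - 12) - k = -12*(-14) - k = 168 - k)
1/(J(v, -26) - 572) = 1/((168 - 1*(-26)) - 572) = 1/((168 + 26) - 572) = 1/(194 - 572) = 1/(-378) = -1/378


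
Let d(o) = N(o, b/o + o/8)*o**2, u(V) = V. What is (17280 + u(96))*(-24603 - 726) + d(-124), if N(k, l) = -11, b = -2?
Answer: -440285840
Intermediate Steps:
d(o) = -11*o**2
(17280 + u(96))*(-24603 - 726) + d(-124) = (17280 + 96)*(-24603 - 726) - 11*(-124)**2 = 17376*(-25329) - 11*15376 = -440116704 - 169136 = -440285840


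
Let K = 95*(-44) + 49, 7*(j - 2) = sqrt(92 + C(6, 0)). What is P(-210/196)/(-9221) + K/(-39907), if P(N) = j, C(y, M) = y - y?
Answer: 38012137/367982447 - 2*sqrt(23)/64547 ≈ 0.10315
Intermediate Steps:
C(y, M) = 0
j = 2 + 2*sqrt(23)/7 (j = 2 + sqrt(92 + 0)/7 = 2 + sqrt(92)/7 = 2 + (2*sqrt(23))/7 = 2 + 2*sqrt(23)/7 ≈ 3.3702)
P(N) = 2 + 2*sqrt(23)/7
K = -4131 (K = -4180 + 49 = -4131)
P(-210/196)/(-9221) + K/(-39907) = (2 + 2*sqrt(23)/7)/(-9221) - 4131/(-39907) = (2 + 2*sqrt(23)/7)*(-1/9221) - 4131*(-1/39907) = (-2/9221 - 2*sqrt(23)/64547) + 4131/39907 = 38012137/367982447 - 2*sqrt(23)/64547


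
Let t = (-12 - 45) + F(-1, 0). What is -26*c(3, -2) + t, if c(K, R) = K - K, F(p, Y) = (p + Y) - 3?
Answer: -61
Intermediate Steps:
F(p, Y) = -3 + Y + p (F(p, Y) = (Y + p) - 3 = -3 + Y + p)
c(K, R) = 0
t = -61 (t = (-12 - 45) + (-3 + 0 - 1) = -57 - 4 = -61)
-26*c(3, -2) + t = -26*0 - 61 = 0 - 61 = -61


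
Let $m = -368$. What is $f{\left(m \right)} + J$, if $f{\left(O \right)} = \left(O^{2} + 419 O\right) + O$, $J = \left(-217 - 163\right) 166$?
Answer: $-82216$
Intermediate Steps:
$J = -63080$ ($J = \left(-380\right) 166 = -63080$)
$f{\left(O \right)} = O^{2} + 420 O$
$f{\left(m \right)} + J = - 368 \left(420 - 368\right) - 63080 = \left(-368\right) 52 - 63080 = -19136 - 63080 = -82216$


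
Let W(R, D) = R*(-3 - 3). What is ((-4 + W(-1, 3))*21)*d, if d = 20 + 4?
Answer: 1008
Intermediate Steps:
d = 24
W(R, D) = -6*R (W(R, D) = R*(-6) = -6*R)
((-4 + W(-1, 3))*21)*d = ((-4 - 6*(-1))*21)*24 = ((-4 + 6)*21)*24 = (2*21)*24 = 42*24 = 1008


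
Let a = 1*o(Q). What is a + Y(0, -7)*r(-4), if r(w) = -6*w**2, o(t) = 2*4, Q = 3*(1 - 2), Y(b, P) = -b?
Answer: 8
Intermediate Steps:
Q = -3 (Q = 3*(-1) = -3)
o(t) = 8
a = 8 (a = 1*8 = 8)
a + Y(0, -7)*r(-4) = 8 + (-1*0)*(-6*(-4)**2) = 8 + 0*(-6*16) = 8 + 0*(-96) = 8 + 0 = 8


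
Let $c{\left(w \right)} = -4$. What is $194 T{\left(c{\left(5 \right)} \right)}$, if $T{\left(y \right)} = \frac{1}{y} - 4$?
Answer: $- \frac{1649}{2} \approx -824.5$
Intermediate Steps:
$T{\left(y \right)} = -4 + \frac{1}{y}$
$194 T{\left(c{\left(5 \right)} \right)} = 194 \left(-4 + \frac{1}{-4}\right) = 194 \left(-4 - \frac{1}{4}\right) = 194 \left(- \frac{17}{4}\right) = - \frac{1649}{2}$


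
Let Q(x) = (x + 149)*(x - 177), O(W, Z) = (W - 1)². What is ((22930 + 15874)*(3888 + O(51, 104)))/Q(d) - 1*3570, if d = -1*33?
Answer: -41855644/3045 ≈ -13746.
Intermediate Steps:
O(W, Z) = (-1 + W)²
d = -33
Q(x) = (-177 + x)*(149 + x) (Q(x) = (149 + x)*(-177 + x) = (-177 + x)*(149 + x))
((22930 + 15874)*(3888 + O(51, 104)))/Q(d) - 1*3570 = ((22930 + 15874)*(3888 + (-1 + 51)²))/(-26373 + (-33)² - 28*(-33)) - 1*3570 = (38804*(3888 + 50²))/(-26373 + 1089 + 924) - 3570 = (38804*(3888 + 2500))/(-24360) - 3570 = (38804*6388)*(-1/24360) - 3570 = 247879952*(-1/24360) - 3570 = -30984994/3045 - 3570 = -41855644/3045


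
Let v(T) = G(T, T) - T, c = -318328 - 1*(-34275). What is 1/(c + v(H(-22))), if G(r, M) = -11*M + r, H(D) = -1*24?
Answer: -1/283789 ≈ -3.5237e-6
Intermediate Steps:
H(D) = -24
G(r, M) = r - 11*M
c = -284053 (c = -318328 + 34275 = -284053)
v(T) = -11*T (v(T) = (T - 11*T) - T = -10*T - T = -11*T)
1/(c + v(H(-22))) = 1/(-284053 - 11*(-24)) = 1/(-284053 + 264) = 1/(-283789) = -1/283789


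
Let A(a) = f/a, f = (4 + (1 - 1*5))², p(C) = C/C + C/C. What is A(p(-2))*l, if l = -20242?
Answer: 0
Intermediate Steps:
p(C) = 2 (p(C) = 1 + 1 = 2)
f = 0 (f = (4 + (1 - 5))² = (4 - 4)² = 0² = 0)
A(a) = 0 (A(a) = 0/a = 0)
A(p(-2))*l = 0*(-20242) = 0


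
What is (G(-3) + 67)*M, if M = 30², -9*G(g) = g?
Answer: 60600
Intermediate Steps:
G(g) = -g/9
M = 900
(G(-3) + 67)*M = (-⅑*(-3) + 67)*900 = (⅓ + 67)*900 = (202/3)*900 = 60600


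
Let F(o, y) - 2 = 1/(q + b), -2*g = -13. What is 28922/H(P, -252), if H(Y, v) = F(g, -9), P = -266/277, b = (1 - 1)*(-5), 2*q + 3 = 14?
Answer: 159071/12 ≈ 13256.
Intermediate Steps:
g = 13/2 (g = -½*(-13) = 13/2 ≈ 6.5000)
q = 11/2 (q = -3/2 + (½)*14 = -3/2 + 7 = 11/2 ≈ 5.5000)
b = 0 (b = 0*(-5) = 0)
P = -266/277 (P = -266*1/277 = -266/277 ≈ -0.96029)
F(o, y) = 24/11 (F(o, y) = 2 + 1/(11/2 + 0) = 2 + 1/(11/2) = 2 + 2/11 = 24/11)
H(Y, v) = 24/11
28922/H(P, -252) = 28922/(24/11) = 28922*(11/24) = 159071/12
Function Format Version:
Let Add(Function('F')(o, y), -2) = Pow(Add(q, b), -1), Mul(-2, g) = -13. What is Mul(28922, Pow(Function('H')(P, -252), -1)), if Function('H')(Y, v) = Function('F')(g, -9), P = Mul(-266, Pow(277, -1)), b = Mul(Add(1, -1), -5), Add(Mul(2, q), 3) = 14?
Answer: Rational(159071, 12) ≈ 13256.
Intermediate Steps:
g = Rational(13, 2) (g = Mul(Rational(-1, 2), -13) = Rational(13, 2) ≈ 6.5000)
q = Rational(11, 2) (q = Add(Rational(-3, 2), Mul(Rational(1, 2), 14)) = Add(Rational(-3, 2), 7) = Rational(11, 2) ≈ 5.5000)
b = 0 (b = Mul(0, -5) = 0)
P = Rational(-266, 277) (P = Mul(-266, Rational(1, 277)) = Rational(-266, 277) ≈ -0.96029)
Function('F')(o, y) = Rational(24, 11) (Function('F')(o, y) = Add(2, Pow(Add(Rational(11, 2), 0), -1)) = Add(2, Pow(Rational(11, 2), -1)) = Add(2, Rational(2, 11)) = Rational(24, 11))
Function('H')(Y, v) = Rational(24, 11)
Mul(28922, Pow(Function('H')(P, -252), -1)) = Mul(28922, Pow(Rational(24, 11), -1)) = Mul(28922, Rational(11, 24)) = Rational(159071, 12)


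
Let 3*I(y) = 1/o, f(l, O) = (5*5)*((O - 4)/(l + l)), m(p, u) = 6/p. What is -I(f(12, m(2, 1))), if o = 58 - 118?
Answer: 1/180 ≈ 0.0055556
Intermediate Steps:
f(l, O) = 25*(-4 + O)/(2*l) (f(l, O) = 25*((-4 + O)/((2*l))) = 25*((-4 + O)*(1/(2*l))) = 25*((-4 + O)/(2*l)) = 25*(-4 + O)/(2*l))
o = -60
I(y) = -1/180 (I(y) = (1/3)/(-60) = (1/3)*(-1/60) = -1/180)
-I(f(12, m(2, 1))) = -1*(-1/180) = 1/180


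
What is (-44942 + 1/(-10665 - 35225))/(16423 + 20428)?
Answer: -2062388381/1691092390 ≈ -1.2196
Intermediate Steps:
(-44942 + 1/(-10665 - 35225))/(16423 + 20428) = (-44942 + 1/(-45890))/36851 = (-44942 - 1/45890)*(1/36851) = -2062388381/45890*1/36851 = -2062388381/1691092390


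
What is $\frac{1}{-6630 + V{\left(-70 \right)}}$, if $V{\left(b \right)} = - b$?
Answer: $- \frac{1}{6560} \approx -0.00015244$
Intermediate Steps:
$\frac{1}{-6630 + V{\left(-70 \right)}} = \frac{1}{-6630 - -70} = \frac{1}{-6630 + 70} = \frac{1}{-6560} = - \frac{1}{6560}$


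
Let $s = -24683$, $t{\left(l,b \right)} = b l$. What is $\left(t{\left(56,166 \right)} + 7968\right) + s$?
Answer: $-7419$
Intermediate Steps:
$\left(t{\left(56,166 \right)} + 7968\right) + s = \left(166 \cdot 56 + 7968\right) - 24683 = \left(9296 + 7968\right) - 24683 = 17264 - 24683 = -7419$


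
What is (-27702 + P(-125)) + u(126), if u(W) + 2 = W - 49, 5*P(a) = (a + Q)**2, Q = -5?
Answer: -24247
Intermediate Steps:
P(a) = (-5 + a)**2/5 (P(a) = (a - 5)**2/5 = (-5 + a)**2/5)
u(W) = -51 + W (u(W) = -2 + (W - 49) = -2 + (-49 + W) = -51 + W)
(-27702 + P(-125)) + u(126) = (-27702 + (-5 - 125)**2/5) + (-51 + 126) = (-27702 + (1/5)*(-130)**2) + 75 = (-27702 + (1/5)*16900) + 75 = (-27702 + 3380) + 75 = -24322 + 75 = -24247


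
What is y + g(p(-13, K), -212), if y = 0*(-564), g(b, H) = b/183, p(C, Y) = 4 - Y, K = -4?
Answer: 8/183 ≈ 0.043716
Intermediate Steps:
g(b, H) = b/183 (g(b, H) = b*(1/183) = b/183)
y = 0
y + g(p(-13, K), -212) = 0 + (4 - 1*(-4))/183 = 0 + (4 + 4)/183 = 0 + (1/183)*8 = 0 + 8/183 = 8/183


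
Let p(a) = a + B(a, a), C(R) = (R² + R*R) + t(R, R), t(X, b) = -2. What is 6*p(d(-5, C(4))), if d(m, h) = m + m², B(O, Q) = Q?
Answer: 240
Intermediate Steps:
C(R) = -2 + 2*R² (C(R) = (R² + R*R) - 2 = (R² + R²) - 2 = 2*R² - 2 = -2 + 2*R²)
p(a) = 2*a (p(a) = a + a = 2*a)
6*p(d(-5, C(4))) = 6*(2*(-5*(1 - 5))) = 6*(2*(-5*(-4))) = 6*(2*20) = 6*40 = 240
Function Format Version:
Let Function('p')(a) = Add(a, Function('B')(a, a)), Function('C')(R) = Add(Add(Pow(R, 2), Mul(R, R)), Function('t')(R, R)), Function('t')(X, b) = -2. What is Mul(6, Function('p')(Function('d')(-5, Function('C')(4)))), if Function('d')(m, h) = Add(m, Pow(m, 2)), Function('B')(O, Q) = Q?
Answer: 240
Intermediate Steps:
Function('C')(R) = Add(-2, Mul(2, Pow(R, 2))) (Function('C')(R) = Add(Add(Pow(R, 2), Mul(R, R)), -2) = Add(Add(Pow(R, 2), Pow(R, 2)), -2) = Add(Mul(2, Pow(R, 2)), -2) = Add(-2, Mul(2, Pow(R, 2))))
Function('p')(a) = Mul(2, a) (Function('p')(a) = Add(a, a) = Mul(2, a))
Mul(6, Function('p')(Function('d')(-5, Function('C')(4)))) = Mul(6, Mul(2, Mul(-5, Add(1, -5)))) = Mul(6, Mul(2, Mul(-5, -4))) = Mul(6, Mul(2, 20)) = Mul(6, 40) = 240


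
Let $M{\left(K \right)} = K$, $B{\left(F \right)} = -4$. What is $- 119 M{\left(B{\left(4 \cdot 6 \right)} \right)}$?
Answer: $476$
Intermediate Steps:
$- 119 M{\left(B{\left(4 \cdot 6 \right)} \right)} = \left(-119\right) \left(-4\right) = 476$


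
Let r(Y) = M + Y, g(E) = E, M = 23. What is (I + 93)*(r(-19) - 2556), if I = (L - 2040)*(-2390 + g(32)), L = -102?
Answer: -12889970808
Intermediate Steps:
I = 5050836 (I = (-102 - 2040)*(-2390 + 32) = -2142*(-2358) = 5050836)
r(Y) = 23 + Y
(I + 93)*(r(-19) - 2556) = (5050836 + 93)*((23 - 19) - 2556) = 5050929*(4 - 2556) = 5050929*(-2552) = -12889970808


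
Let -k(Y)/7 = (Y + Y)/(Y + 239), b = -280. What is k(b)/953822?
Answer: -1960/19553351 ≈ -0.00010024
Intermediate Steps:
k(Y) = -14*Y/(239 + Y) (k(Y) = -7*(Y + Y)/(Y + 239) = -7*2*Y/(239 + Y) = -14*Y/(239 + Y))
k(b)/953822 = -14*(-280)/(239 - 280)/953822 = -14*(-280)/(-41)*(1/953822) = -14*(-280)*(-1/41)*(1/953822) = -3920/41*1/953822 = -1960/19553351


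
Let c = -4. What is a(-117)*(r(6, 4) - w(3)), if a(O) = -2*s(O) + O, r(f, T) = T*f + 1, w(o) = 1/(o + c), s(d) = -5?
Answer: -2782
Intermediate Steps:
w(o) = 1/(-4 + o) (w(o) = 1/(o - 4) = 1/(-4 + o))
r(f, T) = 1 + T*f
a(O) = 10 + O (a(O) = -2*(-5) + O = 10 + O)
a(-117)*(r(6, 4) - w(3)) = (10 - 117)*((1 + 4*6) - 1/(-4 + 3)) = -107*((1 + 24) - 1/(-1)) = -107*(25 - 1*(-1)) = -107*(25 + 1) = -107*26 = -2782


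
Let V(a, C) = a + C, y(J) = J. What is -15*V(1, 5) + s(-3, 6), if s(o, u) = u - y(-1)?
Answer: -83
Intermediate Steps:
V(a, C) = C + a
s(o, u) = 1 + u (s(o, u) = u - 1*(-1) = u + 1 = 1 + u)
-15*V(1, 5) + s(-3, 6) = -15*(5 + 1) + (1 + 6) = -15*6 + 7 = -90 + 7 = -83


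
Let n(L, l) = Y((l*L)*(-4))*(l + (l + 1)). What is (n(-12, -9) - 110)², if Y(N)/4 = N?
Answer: 856498756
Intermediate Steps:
Y(N) = 4*N
n(L, l) = -16*L*l*(1 + 2*l) (n(L, l) = (4*((l*L)*(-4)))*(l + (l + 1)) = (4*((L*l)*(-4)))*(l + (1 + l)) = (4*(-4*L*l))*(1 + 2*l) = (-16*L*l)*(1 + 2*l) = -16*L*l*(1 + 2*l))
(n(-12, -9) - 110)² = (-16*(-12)*(-9)*(1 + 2*(-9)) - 110)² = (-16*(-12)*(-9)*(1 - 18) - 110)² = (-16*(-12)*(-9)*(-17) - 110)² = (29376 - 110)² = 29266² = 856498756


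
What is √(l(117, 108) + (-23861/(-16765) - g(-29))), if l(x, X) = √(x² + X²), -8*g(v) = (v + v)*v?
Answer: 3*√(26441774765 + 1124260900*√313)/33530 ≈ 19.259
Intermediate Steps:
g(v) = -v²/4 (g(v) = -(v + v)*v/8 = -2*v*v/8 = -v²/4)
l(x, X) = √(X² + x²)
√(l(117, 108) + (-23861/(-16765) - g(-29))) = √(√(108² + 117²) + (-23861/(-16765) - (-1)*(-29)²/4)) = √(√(11664 + 13689) + (-23861*(-1/16765) - (-1)*841/4)) = √(√25353 + (23861/16765 - 1*(-841/4))) = √(9*√313 + (23861/16765 + 841/4)) = √(9*√313 + 14194809/67060) = √(14194809/67060 + 9*√313)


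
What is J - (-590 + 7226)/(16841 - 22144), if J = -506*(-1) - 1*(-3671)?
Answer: 22157267/5303 ≈ 4178.3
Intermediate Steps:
J = 4177 (J = 506 + 3671 = 4177)
J - (-590 + 7226)/(16841 - 22144) = 4177 - (-590 + 7226)/(16841 - 22144) = 4177 - 6636/(-5303) = 4177 - 6636*(-1)/5303 = 4177 - 1*(-6636/5303) = 4177 + 6636/5303 = 22157267/5303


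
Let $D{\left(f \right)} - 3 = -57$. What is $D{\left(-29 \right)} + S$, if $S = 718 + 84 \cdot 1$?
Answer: $748$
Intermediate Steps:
$S = 802$ ($S = 718 + 84 = 802$)
$D{\left(f \right)} = -54$ ($D{\left(f \right)} = 3 - 57 = -54$)
$D{\left(-29 \right)} + S = -54 + 802 = 748$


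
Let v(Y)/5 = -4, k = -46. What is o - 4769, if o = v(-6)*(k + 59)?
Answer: -5029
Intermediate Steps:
v(Y) = -20 (v(Y) = 5*(-4) = -20)
o = -260 (o = -20*(-46 + 59) = -20*13 = -260)
o - 4769 = -260 - 4769 = -5029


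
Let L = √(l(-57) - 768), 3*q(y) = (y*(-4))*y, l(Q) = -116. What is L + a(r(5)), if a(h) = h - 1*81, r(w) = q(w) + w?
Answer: -328/3 + 2*I*√221 ≈ -109.33 + 29.732*I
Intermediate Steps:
q(y) = -4*y²/3 (q(y) = ((y*(-4))*y)/3 = ((-4*y)*y)/3 = (-4*y²)/3 = -4*y²/3)
r(w) = w - 4*w²/3 (r(w) = -4*w²/3 + w = w - 4*w²/3)
a(h) = -81 + h (a(h) = h - 81 = -81 + h)
L = 2*I*√221 (L = √(-116 - 768) = √(-884) = 2*I*√221 ≈ 29.732*I)
L + a(r(5)) = 2*I*√221 + (-81 + (⅓)*5*(3 - 4*5)) = 2*I*√221 + (-81 + (⅓)*5*(3 - 20)) = 2*I*√221 + (-81 + (⅓)*5*(-17)) = 2*I*√221 + (-81 - 85/3) = 2*I*√221 - 328/3 = -328/3 + 2*I*√221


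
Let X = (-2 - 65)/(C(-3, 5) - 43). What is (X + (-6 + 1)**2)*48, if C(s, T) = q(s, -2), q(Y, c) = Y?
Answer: 29208/23 ≈ 1269.9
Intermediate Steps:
C(s, T) = s
X = 67/46 (X = (-2 - 65)/(-3 - 43) = -67/(-46) = -67*(-1/46) = 67/46 ≈ 1.4565)
(X + (-6 + 1)**2)*48 = (67/46 + (-6 + 1)**2)*48 = (67/46 + (-5)**2)*48 = (67/46 + 25)*48 = (1217/46)*48 = 29208/23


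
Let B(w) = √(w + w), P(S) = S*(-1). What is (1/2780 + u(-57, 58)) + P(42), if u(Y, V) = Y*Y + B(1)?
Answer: 8915461/2780 + √2 ≈ 3208.4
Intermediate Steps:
P(S) = -S
B(w) = √2*√w (B(w) = √(2*w) = √2*√w)
u(Y, V) = √2 + Y² (u(Y, V) = Y*Y + √2*√1 = Y² + √2*1 = Y² + √2 = √2 + Y²)
(1/2780 + u(-57, 58)) + P(42) = (1/2780 + (√2 + (-57)²)) - 1*42 = (1/2780 + (√2 + 3249)) - 42 = (1/2780 + (3249 + √2)) - 42 = (9032221/2780 + √2) - 42 = 8915461/2780 + √2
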